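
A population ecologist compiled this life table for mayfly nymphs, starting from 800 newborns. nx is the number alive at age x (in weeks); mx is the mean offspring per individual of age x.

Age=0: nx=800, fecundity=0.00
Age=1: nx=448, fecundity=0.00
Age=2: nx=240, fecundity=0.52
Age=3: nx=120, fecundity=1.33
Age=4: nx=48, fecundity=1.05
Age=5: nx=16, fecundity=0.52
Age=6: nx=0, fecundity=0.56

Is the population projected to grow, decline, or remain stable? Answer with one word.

lx = nx/n0 = nx/800: 1, 0.56, 0.3, 0.15, 0.06, 0.02, 0
R0 = Σ lx·mx = 0 + 0 + 0.156 + 0.1995 + 0.063 + 0.0104 + 0 = 0.4289
R0 < 1, so the population is declining.

declining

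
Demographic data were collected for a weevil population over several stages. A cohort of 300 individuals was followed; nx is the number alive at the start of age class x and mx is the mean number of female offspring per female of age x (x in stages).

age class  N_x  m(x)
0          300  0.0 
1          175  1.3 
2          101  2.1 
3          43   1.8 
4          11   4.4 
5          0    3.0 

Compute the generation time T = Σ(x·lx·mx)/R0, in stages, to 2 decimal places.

1.91

lx = nx/n0 = nx/300: 1, 0.58333…, 0.33667…, 0.14333…, 0.03667…, 0
lx·mx: 0, 0.758333…, 0.707…, 0.258…, 0.161333…, 0 → R0 = 1.884667…
x·lx·mx: 0, 0.758333…, 1.414…, 0.774…, 0.645333…, 0 → Σ = 3.591667…
T = 3.591667… / 1.884667… = 1.90573… → 1.91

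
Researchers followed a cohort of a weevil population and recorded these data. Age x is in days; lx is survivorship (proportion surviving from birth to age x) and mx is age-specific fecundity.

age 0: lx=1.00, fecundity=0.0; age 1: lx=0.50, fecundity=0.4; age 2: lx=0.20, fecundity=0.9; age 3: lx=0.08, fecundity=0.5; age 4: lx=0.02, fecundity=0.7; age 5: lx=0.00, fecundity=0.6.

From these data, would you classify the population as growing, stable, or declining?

declining

R0 = Σ lx·mx = 0 + 0.2 + 0.18 + 0.04 + 0.014 + 0 = 0.434
R0 < 1, so the population is declining.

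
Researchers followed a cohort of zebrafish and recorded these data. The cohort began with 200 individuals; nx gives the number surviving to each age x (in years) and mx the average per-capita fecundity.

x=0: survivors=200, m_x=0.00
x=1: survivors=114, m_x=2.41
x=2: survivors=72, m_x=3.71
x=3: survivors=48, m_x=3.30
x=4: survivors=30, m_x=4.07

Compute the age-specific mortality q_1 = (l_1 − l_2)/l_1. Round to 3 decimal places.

0.368

lx = nx/n0 = nx/200: 1, 0.57, 0.36, 0.24, 0.15
q_1 = (l_1 − l_2) / l_1 = (0.57 − 0.36) / 0.57
     = 0.21 / 0.57 = 0.368421… → 0.368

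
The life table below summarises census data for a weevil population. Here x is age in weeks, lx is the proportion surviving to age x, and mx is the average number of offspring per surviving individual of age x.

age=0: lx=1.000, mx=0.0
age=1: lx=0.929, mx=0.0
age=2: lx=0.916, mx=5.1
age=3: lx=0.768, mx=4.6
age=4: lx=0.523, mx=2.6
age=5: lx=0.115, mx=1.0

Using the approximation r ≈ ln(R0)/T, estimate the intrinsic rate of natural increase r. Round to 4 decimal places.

R0 = Σ lx·mx = 0 + 0 + 4.6716 + 3.5328 + 1.3598 + 0.115 = 9.6792
Σ x·lx·mx = 25.9558; T = 25.9558/9.6792 = 2.68161…
r ≈ ln(R0)/T = ln(9.6792)/2.68161… = 0.8465… → 0.8465

0.8465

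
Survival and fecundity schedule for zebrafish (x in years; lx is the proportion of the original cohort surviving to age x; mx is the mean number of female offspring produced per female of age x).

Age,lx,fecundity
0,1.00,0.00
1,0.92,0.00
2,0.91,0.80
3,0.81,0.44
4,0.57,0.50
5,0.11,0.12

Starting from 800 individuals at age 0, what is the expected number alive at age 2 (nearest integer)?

728

Expected survivors = N0 · l_2 = 800 × 0.91 = 728 → 728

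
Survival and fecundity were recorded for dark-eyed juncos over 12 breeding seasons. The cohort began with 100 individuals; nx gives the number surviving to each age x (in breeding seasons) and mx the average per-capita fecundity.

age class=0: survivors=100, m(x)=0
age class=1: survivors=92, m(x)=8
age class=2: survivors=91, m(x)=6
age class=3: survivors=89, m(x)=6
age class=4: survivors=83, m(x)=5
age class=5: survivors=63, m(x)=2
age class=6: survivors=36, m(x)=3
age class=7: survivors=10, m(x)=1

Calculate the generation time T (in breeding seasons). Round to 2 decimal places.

lx = nx/n0 = nx/100: 1, 0.92, 0.91, 0.89, 0.83, 0.63, 0.36, 0.1
lx·mx: 0, 7.36, 5.46, 5.34, 4.15, 1.26, 1.08, 0.1 → R0 = 24.75
x·lx·mx: 0, 7.36, 10.92, 16.02, 16.6, 6.3, 6.48, 0.7 → Σ = 64.38
T = 64.38 / 24.75 = 2.601212… → 2.60

2.60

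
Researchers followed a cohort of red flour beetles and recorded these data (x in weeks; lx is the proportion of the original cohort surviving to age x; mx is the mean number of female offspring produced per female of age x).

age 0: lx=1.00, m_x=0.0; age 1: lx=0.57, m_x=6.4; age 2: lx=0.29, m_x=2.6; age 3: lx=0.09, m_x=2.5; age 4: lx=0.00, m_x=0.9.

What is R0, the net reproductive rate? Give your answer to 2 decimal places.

4.63

lx·mx by age: 0, 3.648, 0.754, 0.225, 0
R0 = Σ lx·mx = 4.627 → 4.63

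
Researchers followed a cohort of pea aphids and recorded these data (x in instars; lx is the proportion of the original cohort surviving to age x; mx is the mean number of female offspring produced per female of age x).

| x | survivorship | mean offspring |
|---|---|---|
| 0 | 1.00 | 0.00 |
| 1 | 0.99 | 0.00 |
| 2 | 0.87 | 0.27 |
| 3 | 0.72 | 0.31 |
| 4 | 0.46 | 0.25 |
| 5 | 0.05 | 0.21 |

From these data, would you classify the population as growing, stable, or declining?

declining

R0 = Σ lx·mx = 0 + 0 + 0.2349 + 0.2232 + 0.115 + 0.0105 = 0.5836
R0 < 1, so the population is declining.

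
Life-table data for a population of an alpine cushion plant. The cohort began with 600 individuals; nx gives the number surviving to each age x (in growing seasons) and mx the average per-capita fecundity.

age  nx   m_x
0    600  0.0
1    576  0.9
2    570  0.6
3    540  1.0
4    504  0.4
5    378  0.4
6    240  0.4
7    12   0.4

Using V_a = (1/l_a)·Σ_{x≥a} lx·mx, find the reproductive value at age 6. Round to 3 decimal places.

0.420

lx = nx/n0 = nx/600: 1, 0.96, 0.95, 0.9, 0.84, 0.63, 0.4, 0.02
lx·mx for x ≥ 6: 0.16, 0.008 → sum = 0.168
V_6 = 0.168 / l_6 = 0.168 / 0.4 = 0.42 → 0.420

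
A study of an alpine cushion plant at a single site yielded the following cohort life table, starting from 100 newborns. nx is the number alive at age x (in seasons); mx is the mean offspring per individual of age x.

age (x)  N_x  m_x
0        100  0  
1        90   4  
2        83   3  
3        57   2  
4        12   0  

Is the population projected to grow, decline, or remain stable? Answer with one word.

growing

lx = nx/n0 = nx/100: 1, 0.9, 0.83, 0.57, 0.12
R0 = Σ lx·mx = 0 + 3.6 + 2.49 + 1.14 + 0 = 7.23
R0 > 1, so the population is growing.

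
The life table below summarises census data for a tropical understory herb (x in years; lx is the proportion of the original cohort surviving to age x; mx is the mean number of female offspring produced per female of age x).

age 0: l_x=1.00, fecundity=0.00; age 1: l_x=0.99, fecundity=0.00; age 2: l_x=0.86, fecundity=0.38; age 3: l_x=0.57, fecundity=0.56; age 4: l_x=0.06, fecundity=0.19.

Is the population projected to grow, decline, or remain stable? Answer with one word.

declining

R0 = Σ lx·mx = 0 + 0 + 0.3268 + 0.3192 + 0.0114 = 0.6574
R0 < 1, so the population is declining.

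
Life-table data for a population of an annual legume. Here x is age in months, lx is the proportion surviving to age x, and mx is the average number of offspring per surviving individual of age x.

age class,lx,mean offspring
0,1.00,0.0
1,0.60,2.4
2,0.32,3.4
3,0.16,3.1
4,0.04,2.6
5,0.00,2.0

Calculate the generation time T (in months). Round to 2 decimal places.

1.76

lx·mx: 0, 1.44, 1.088, 0.496, 0.104, 0 → R0 = 3.128
x·lx·mx: 0, 1.44, 2.176, 1.488, 0.416, 0 → Σ = 5.52
T = 5.52 / 3.128 = 1.764706… → 1.76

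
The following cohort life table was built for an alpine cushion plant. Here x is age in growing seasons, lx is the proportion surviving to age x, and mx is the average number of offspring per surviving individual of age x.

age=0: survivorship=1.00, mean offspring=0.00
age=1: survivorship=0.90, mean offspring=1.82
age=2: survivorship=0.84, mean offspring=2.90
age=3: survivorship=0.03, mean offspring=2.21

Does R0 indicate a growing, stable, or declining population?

R0 = Σ lx·mx = 0 + 1.638 + 2.436 + 0.0663 = 4.1403
R0 > 1, so the population is growing.

growing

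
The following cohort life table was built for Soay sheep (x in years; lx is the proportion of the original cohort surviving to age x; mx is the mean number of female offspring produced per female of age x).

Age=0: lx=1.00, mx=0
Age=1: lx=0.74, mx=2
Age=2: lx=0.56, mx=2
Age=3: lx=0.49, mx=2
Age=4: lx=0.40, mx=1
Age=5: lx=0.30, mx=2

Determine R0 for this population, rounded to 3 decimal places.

lx·mx by age: 0, 1.48, 1.12, 0.98, 0.4, 0.6
R0 = Σ lx·mx = 4.58 → 4.580

4.580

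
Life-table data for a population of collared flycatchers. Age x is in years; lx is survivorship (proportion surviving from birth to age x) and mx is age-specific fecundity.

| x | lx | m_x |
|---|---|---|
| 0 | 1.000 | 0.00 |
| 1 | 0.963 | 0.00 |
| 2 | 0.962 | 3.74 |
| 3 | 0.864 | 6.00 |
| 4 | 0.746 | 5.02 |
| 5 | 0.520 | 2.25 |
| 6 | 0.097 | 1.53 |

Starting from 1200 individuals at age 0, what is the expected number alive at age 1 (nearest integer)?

Expected survivors = N0 · l_1 = 1200 × 0.963 = 1155.6 → 1156

1156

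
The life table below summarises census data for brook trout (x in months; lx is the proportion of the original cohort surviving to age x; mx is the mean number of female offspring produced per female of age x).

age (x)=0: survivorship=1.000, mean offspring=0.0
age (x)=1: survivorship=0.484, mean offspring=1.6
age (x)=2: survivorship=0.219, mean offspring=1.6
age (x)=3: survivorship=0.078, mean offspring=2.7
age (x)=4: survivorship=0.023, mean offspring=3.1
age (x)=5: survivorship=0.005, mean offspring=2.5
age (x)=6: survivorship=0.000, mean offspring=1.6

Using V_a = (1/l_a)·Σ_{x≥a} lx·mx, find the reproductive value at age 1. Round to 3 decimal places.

2.932

lx·mx for x ≥ 1: 0.7744, 0.3504, 0.2106, 0.0713, 0.0125, 0 → sum = 1.4192
V_1 = 1.4192 / l_1 = 1.4192 / 0.484 = 2.932231… → 2.932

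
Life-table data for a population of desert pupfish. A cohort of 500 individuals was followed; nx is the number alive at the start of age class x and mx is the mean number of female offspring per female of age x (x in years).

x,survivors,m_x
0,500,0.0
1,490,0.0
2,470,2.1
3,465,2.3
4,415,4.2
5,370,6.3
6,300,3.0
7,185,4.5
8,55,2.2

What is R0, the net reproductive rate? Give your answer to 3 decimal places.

lx = nx/n0 = nx/500: 1, 0.98, 0.94, 0.93, 0.83, 0.74, 0.6, 0.37, 0.11
lx·mx by age: 0, 0, 1.974, 2.139, 3.486, 4.662, 1.8, 1.665, 0.242
R0 = Σ lx·mx = 15.968 → 15.968

15.968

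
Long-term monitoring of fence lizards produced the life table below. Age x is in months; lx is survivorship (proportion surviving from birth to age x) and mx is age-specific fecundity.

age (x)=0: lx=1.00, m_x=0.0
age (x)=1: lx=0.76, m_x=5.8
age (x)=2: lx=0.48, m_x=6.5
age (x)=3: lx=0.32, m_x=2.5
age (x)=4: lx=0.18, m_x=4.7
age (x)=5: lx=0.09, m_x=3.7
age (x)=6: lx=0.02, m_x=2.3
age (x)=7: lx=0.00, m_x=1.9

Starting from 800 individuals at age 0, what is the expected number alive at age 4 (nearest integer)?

144

Expected survivors = N0 · l_4 = 800 × 0.18 = 144 → 144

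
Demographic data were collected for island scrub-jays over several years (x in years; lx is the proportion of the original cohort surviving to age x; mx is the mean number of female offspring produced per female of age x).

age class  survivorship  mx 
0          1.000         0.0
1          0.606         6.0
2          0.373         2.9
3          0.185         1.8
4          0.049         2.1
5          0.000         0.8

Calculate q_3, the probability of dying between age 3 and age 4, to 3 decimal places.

0.735

q_3 = (l_3 − l_4) / l_3 = (0.185 − 0.049) / 0.185
     = 0.136 / 0.185 = 0.735135… → 0.735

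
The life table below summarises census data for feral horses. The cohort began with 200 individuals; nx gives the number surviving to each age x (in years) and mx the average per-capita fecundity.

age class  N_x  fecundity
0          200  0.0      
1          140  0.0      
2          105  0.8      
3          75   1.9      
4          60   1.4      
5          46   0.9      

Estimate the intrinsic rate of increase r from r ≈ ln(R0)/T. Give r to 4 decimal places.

0.1746

lx = nx/n0 = nx/200: 1, 0.7, 0.525, 0.375, 0.3, 0.23
R0 = Σ lx·mx = 0 + 0 + 0.42 + 0.7125 + 0.42 + 0.207 = 1.7595
Σ x·lx·mx = 5.6925; T = 5.6925/1.7595 = 3.23529…
r ≈ ln(R0)/T = ln(1.7595)/3.23529… = 0.174646… → 0.1746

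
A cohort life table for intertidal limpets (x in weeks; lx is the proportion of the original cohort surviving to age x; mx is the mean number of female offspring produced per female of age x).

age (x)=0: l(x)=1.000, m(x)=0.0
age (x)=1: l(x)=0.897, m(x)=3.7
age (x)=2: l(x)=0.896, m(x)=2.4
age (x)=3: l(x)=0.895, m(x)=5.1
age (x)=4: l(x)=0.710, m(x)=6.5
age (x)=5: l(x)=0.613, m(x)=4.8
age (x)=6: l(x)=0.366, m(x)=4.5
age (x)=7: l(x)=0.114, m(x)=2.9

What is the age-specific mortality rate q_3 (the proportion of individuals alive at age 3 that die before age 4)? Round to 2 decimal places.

0.21

q_3 = (l_3 − l_4) / l_3 = (0.895 − 0.71) / 0.895
     = 0.185 / 0.895 = 0.206704… → 0.21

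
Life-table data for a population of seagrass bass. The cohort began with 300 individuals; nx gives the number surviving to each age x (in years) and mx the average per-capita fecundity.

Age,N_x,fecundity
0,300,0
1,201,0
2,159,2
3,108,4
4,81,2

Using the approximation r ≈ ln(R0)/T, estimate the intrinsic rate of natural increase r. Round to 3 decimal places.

0.393

lx = nx/n0 = nx/300: 1, 0.67, 0.53, 0.36, 0.27
R0 = Σ lx·mx = 0 + 0 + 1.06 + 1.44 + 0.54 = 3.04
Σ x·lx·mx = 8.6; T = 8.6/3.04 = 2.82895…
r ≈ ln(R0)/T = ln(3.04)/2.82895… = 0.39303… → 0.393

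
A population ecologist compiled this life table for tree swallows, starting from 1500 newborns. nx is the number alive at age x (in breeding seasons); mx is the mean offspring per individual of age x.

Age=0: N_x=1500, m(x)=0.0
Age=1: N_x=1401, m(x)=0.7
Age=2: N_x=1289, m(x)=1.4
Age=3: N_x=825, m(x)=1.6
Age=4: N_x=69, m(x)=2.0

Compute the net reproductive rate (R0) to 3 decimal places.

lx = nx/n0 = nx/1500: 1, 0.934, 0.85933…, 0.55, 0.046
lx·mx by age: 0, 0.6538, 1.203067…, 0.88, 0.092
R0 = Σ lx·mx = 2.828867… → 2.829

2.829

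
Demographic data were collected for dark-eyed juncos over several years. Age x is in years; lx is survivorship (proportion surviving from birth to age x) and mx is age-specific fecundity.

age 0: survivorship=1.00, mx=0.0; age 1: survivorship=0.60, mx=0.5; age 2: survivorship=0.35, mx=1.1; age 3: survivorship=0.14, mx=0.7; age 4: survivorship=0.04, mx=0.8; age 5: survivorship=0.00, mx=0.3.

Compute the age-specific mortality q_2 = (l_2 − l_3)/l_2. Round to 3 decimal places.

q_2 = (l_2 − l_3) / l_2 = (0.35 − 0.14) / 0.35
     = 0.21 / 0.35 = 0.6 → 0.600

0.600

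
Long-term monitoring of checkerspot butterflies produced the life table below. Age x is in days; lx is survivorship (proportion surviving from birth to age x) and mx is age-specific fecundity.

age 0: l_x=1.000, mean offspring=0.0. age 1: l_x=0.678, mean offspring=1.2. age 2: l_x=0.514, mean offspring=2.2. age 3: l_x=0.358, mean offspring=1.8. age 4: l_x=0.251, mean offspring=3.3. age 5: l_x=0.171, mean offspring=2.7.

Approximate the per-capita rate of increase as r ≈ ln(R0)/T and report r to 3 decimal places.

R0 = Σ lx·mx = 0 + 0.8136 + 1.1308 + 0.6444 + 0.8283 + 0.4617 = 3.8788
Σ x·lx·mx = 10.6301; T = 10.6301/3.8788 = 2.74056…
r ≈ ln(R0)/T = ln(3.8788)/2.74056… = 0.49462… → 0.495

0.495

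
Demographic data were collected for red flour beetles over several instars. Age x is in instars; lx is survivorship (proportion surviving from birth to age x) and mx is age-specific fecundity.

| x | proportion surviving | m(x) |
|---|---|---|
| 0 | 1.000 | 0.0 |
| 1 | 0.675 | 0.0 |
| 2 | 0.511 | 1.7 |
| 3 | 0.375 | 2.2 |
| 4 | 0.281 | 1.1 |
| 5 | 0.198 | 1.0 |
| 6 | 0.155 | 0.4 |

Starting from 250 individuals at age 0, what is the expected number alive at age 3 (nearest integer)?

94

Expected survivors = N0 · l_3 = 250 × 0.375 = 93.75 → 94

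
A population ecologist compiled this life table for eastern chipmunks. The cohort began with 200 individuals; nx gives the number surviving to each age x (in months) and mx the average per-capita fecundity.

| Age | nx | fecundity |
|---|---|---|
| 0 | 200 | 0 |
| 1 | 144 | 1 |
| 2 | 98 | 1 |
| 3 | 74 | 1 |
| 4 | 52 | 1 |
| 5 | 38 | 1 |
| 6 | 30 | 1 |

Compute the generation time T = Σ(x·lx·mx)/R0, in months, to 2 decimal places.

lx = nx/n0 = nx/200: 1, 0.72, 0.49, 0.37, 0.26, 0.19, 0.15
lx·mx: 0, 0.72, 0.49, 0.37, 0.26, 0.19, 0.15 → R0 = 2.18
x·lx·mx: 0, 0.72, 0.98, 1.11, 1.04, 0.95, 0.9 → Σ = 5.7
T = 5.7 / 2.18 = 2.614679… → 2.61

2.61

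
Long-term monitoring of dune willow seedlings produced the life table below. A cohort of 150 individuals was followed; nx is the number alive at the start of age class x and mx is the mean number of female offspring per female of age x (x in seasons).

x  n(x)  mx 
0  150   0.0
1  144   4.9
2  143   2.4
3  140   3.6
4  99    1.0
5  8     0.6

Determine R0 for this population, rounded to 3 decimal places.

11.044

lx = nx/n0 = nx/150: 1, 0.96, 0.95333…, 0.93333…, 0.66, 0.05333…
lx·mx by age: 0, 4.704, 2.288…, 3.36…, 0.66, 0.032…
R0 = Σ lx·mx = 11.044… → 11.044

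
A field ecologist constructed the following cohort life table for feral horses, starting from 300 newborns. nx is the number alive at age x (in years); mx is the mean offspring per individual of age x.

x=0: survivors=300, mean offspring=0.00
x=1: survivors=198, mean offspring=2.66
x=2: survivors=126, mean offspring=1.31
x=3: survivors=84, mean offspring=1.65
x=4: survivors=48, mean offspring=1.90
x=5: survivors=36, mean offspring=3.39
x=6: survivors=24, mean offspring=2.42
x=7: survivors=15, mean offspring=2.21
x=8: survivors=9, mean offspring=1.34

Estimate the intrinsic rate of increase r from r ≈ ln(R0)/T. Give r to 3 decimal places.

lx = nx/n0 = nx/300: 1, 0.66, 0.42, 0.28, 0.16, 0.12, 0.08, 0.05, 0.03
R0 = Σ lx·mx = 0 + 1.7556 + 0.5502 + 0.462 + 0.304 + 0.4068 + 0.1936 + 0.1105 + 0.0402 = 3.8229
Σ x·lx·mx = 9.7487; T = 9.7487/3.8229 = 2.55008…
r ≈ ln(R0)/T = ln(3.8229)/2.55008… = 0.52587… → 0.526

0.526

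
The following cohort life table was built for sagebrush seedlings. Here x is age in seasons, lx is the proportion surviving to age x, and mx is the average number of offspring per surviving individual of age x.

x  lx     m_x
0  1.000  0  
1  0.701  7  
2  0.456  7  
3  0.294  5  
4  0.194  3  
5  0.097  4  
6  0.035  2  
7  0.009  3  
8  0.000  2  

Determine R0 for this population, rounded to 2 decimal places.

10.64

lx·mx by age: 0, 4.907, 3.192, 1.47, 0.582, 0.388, 0.07, 0.027, 0
R0 = Σ lx·mx = 10.636 → 10.64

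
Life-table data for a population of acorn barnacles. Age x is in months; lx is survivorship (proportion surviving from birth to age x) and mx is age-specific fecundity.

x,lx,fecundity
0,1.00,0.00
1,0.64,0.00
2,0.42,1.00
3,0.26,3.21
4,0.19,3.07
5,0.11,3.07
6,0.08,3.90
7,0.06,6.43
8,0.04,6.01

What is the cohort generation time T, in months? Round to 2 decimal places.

4.45

lx·mx: 0, 0, 0.42, 0.8346, 0.5833, 0.3377, 0.312, 0.3858, 0.2404 → R0 = 3.1138
x·lx·mx: 0, 0, 0.84, 2.5038, 2.3332, 1.6885, 1.872, 2.7006, 1.9232 → Σ = 13.8613
T = 13.8613 / 3.1138 = 4.45157… → 4.45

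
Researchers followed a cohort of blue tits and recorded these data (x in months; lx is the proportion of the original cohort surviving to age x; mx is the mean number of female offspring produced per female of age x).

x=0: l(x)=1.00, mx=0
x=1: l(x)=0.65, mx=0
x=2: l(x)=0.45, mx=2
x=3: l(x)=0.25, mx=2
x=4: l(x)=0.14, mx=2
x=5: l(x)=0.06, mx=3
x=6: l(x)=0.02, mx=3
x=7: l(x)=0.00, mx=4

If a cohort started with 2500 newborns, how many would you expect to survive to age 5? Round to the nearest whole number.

150

Expected survivors = N0 · l_5 = 2500 × 0.06 = 150 → 150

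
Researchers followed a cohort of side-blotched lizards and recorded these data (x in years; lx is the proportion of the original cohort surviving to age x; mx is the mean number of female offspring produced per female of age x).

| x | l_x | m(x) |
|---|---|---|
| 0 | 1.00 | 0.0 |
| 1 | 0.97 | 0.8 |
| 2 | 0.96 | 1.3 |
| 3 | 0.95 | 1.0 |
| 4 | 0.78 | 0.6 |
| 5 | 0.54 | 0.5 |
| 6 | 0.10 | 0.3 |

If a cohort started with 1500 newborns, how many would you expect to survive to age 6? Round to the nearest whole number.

Expected survivors = N0 · l_6 = 1500 × 0.10 = 150 → 150

150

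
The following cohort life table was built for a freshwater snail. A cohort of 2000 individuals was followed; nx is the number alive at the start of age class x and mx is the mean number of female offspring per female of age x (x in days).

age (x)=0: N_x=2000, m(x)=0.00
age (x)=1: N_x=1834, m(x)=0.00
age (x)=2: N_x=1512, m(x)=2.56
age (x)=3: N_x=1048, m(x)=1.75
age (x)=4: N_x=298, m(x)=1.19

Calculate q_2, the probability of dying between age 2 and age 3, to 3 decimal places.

0.307

lx = nx/n0 = nx/2000: 1, 0.917, 0.756, 0.524, 0.149
q_2 = (l_2 − l_3) / l_2 = (0.756 − 0.524) / 0.756
     = 0.232 / 0.756 = 0.306878… → 0.307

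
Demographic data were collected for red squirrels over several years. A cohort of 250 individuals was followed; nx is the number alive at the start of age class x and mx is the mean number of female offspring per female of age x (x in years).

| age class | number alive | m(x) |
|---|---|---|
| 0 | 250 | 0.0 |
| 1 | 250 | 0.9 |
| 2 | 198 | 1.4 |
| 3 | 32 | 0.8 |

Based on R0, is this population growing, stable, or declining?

lx = nx/n0 = nx/250: 1, 1, 0.792, 0.128
R0 = Σ lx·mx = 0 + 0.9 + 1.1088 + 0.1024 = 2.1112
R0 > 1, so the population is growing.

growing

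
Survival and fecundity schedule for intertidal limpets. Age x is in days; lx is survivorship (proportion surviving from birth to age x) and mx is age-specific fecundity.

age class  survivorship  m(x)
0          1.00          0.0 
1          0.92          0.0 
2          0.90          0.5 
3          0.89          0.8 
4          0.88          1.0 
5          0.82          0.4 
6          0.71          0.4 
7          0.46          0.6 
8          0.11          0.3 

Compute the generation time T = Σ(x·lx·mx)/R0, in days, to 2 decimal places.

lx·mx: 0, 0, 0.45, 0.712, 0.88, 0.328, 0.284, 0.276, 0.033 → R0 = 2.963
x·lx·mx: 0, 0, 0.9, 2.136, 3.52, 1.64, 1.704, 1.932, 0.264 → Σ = 12.096
T = 12.096 / 2.963 = 4.082349… → 4.08

4.08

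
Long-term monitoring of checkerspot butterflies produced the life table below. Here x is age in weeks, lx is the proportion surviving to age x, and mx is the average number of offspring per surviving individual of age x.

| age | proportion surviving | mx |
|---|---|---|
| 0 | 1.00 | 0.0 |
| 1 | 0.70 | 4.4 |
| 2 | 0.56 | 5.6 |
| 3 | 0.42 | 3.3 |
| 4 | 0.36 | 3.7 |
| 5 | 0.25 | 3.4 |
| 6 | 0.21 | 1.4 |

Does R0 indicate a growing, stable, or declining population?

R0 = Σ lx·mx = 0 + 3.08 + 3.136 + 1.386 + 1.332 + 0.85 + 0.294 = 10.078
R0 > 1, so the population is growing.

growing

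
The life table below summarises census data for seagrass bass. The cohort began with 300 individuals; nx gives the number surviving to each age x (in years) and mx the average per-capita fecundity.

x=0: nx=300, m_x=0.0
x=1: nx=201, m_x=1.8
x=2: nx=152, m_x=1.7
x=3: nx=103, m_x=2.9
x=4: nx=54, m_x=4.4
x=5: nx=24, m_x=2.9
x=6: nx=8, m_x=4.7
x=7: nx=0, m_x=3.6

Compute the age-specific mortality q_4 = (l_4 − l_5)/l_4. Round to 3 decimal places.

lx = nx/n0 = nx/300: 1, 0.67, 0.50667…, 0.34333…, 0.18, 0.08, 0.02667…, 0
q_4 = (l_4 − l_5) / l_4 = (0.18 − 0.08) / 0.18
     = 0.1 / 0.18 = 0.555556… → 0.556

0.556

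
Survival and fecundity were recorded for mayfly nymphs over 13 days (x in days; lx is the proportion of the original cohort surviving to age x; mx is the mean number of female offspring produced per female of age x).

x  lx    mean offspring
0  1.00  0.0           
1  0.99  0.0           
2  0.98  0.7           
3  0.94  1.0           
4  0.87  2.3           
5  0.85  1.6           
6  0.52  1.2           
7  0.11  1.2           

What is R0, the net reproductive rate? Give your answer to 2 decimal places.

lx·mx by age: 0, 0, 0.686, 0.94, 2.001, 1.36, 0.624, 0.132
R0 = Σ lx·mx = 5.743 → 5.74

5.74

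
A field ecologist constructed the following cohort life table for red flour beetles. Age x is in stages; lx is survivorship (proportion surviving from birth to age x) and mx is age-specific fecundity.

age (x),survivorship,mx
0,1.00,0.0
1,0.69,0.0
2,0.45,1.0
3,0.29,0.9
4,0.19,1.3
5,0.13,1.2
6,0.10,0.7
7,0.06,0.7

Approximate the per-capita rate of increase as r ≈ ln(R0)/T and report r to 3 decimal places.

0.060

R0 = Σ lx·mx = 0 + 0 + 0.45 + 0.261 + 0.247 + 0.156 + 0.07 + 0.042 = 1.226
Σ x·lx·mx = 4.165; T = 4.165/1.226 = 3.39723…
r ≈ ln(R0)/T = ln(1.226)/3.39723… = 0.05998… → 0.060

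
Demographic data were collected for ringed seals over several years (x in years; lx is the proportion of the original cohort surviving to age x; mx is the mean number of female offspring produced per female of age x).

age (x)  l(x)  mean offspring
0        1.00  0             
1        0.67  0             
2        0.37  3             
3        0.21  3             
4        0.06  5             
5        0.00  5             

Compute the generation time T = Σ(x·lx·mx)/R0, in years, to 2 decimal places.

lx·mx: 0, 0, 1.11, 0.63, 0.3, 0 → R0 = 2.04
x·lx·mx: 0, 0, 2.22, 1.89, 1.2, 0 → Σ = 5.31
T = 5.31 / 2.04 = 2.602941… → 2.60

2.60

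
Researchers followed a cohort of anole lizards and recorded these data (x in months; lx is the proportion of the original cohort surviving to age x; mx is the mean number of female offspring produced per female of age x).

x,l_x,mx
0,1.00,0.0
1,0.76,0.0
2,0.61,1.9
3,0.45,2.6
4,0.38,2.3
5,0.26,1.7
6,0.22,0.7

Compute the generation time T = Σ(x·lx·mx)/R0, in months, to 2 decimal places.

lx·mx: 0, 0, 1.159, 1.17, 0.874, 0.442, 0.154 → R0 = 3.799
x·lx·mx: 0, 0, 2.318, 3.51, 3.496, 2.21, 0.924 → Σ = 12.458
T = 12.458 / 3.799 = 3.279284… → 3.28

3.28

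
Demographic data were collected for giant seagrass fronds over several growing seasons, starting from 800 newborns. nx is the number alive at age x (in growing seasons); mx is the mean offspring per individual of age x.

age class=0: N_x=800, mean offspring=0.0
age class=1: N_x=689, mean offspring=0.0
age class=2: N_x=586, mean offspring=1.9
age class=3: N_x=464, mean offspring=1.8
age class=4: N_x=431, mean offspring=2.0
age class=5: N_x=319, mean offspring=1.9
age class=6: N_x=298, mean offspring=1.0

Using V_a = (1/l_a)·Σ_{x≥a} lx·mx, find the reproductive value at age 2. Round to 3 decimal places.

lx = nx/n0 = nx/800: 1, 0.86125, 0.7325, 0.58, 0.53875, 0.39875, 0.3725
lx·mx for x ≥ 2: 1.39175, 1.044, 1.0775, 0.757625, 0.3725 → sum = 4.643375
V_2 = 4.643375 / l_2 = 4.643375 / 0.7325 = 6.339078… → 6.339

6.339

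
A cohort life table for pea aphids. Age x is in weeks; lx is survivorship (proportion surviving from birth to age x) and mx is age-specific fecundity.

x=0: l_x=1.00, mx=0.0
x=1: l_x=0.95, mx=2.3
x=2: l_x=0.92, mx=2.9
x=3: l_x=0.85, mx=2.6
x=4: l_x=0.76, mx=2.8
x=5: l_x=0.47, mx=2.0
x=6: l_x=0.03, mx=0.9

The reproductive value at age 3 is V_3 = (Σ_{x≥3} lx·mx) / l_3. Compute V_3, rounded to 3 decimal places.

lx·mx for x ≥ 3: 2.21, 2.128, 0.94, 0.027 → sum = 5.305
V_3 = 5.305 / l_3 = 5.305 / 0.85 = 6.241176… → 6.241

6.241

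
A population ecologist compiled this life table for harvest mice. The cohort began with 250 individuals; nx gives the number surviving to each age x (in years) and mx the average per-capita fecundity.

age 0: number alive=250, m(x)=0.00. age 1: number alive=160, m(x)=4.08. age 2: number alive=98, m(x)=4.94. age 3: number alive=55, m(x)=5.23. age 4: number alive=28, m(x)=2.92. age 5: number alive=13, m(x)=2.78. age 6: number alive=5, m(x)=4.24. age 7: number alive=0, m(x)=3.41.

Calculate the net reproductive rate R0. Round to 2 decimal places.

lx = nx/n0 = nx/250: 1, 0.64, 0.392, 0.22, 0.112, 0.052, 0.02, 0
lx·mx by age: 0, 2.6112, 1.93648, 1.1506, 0.32704, 0.14456, 0.0848, 0
R0 = Σ lx·mx = 6.25468 → 6.25

6.25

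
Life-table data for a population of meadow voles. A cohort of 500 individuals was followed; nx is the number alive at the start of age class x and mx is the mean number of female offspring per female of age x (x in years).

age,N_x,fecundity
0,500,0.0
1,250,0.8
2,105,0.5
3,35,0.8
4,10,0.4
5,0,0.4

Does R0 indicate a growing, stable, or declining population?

lx = nx/n0 = nx/500: 1, 0.5, 0.21, 0.07, 0.02, 0
R0 = Σ lx·mx = 0 + 0.4 + 0.105 + 0.056 + 0.008 + 0 = 0.569
R0 < 1, so the population is declining.

declining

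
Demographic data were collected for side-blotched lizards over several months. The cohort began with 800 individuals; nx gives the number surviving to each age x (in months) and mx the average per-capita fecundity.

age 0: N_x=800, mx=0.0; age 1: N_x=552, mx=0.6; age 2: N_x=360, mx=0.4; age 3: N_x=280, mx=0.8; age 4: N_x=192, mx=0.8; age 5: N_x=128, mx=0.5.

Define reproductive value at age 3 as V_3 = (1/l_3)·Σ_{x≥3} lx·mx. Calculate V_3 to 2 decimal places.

lx = nx/n0 = nx/800: 1, 0.69, 0.45, 0.35, 0.24, 0.16
lx·mx for x ≥ 3: 0.28, 0.192, 0.08 → sum = 0.552
V_3 = 0.552 / l_3 = 0.552 / 0.35 = 1.577143… → 1.58

1.58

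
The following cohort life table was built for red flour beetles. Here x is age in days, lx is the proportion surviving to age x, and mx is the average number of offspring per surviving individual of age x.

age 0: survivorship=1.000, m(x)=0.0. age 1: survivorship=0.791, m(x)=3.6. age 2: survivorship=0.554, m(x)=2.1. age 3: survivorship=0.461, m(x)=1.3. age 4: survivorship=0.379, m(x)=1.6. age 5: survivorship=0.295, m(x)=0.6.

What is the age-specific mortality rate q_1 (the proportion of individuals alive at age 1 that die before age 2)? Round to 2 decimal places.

q_1 = (l_1 − l_2) / l_1 = (0.791 − 0.554) / 0.791
     = 0.237 / 0.791 = 0.299621… → 0.30

0.30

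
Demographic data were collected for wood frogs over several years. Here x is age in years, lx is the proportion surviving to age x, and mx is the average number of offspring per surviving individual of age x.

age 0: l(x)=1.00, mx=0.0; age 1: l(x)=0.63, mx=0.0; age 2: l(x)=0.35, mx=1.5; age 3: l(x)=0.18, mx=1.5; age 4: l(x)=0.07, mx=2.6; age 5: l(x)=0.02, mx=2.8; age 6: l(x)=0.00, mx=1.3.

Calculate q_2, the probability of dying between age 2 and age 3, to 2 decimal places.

q_2 = (l_2 − l_3) / l_2 = (0.35 − 0.18) / 0.35
     = 0.17 / 0.35 = 0.485714… → 0.49

0.49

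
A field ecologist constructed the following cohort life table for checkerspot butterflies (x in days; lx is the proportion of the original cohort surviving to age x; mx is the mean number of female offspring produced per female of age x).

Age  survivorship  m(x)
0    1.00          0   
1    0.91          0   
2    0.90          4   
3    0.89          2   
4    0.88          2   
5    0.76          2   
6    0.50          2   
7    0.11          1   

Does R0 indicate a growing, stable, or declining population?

growing

R0 = Σ lx·mx = 0 + 0 + 3.6 + 1.78 + 1.76 + 1.52 + 1 + 0.11 = 9.77
R0 > 1, so the population is growing.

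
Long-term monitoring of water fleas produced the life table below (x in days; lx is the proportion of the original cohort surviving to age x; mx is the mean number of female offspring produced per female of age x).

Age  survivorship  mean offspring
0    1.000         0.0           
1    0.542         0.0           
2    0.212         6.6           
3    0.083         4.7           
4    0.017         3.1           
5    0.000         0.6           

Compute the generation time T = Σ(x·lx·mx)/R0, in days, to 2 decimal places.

2.27

lx·mx: 0, 0, 1.3992, 0.3901, 0.0527, 0 → R0 = 1.842
x·lx·mx: 0, 0, 2.7984, 1.1703, 0.2108, 0 → Σ = 4.1795
T = 4.1795 / 1.842 = 2.269001… → 2.27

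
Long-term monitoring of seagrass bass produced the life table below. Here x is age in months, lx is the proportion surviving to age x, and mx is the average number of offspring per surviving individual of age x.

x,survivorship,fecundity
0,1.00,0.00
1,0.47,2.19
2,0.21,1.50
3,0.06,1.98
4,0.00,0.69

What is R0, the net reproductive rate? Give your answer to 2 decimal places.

1.46

lx·mx by age: 0, 1.0293, 0.315, 0.1188, 0
R0 = Σ lx·mx = 1.4631 → 1.46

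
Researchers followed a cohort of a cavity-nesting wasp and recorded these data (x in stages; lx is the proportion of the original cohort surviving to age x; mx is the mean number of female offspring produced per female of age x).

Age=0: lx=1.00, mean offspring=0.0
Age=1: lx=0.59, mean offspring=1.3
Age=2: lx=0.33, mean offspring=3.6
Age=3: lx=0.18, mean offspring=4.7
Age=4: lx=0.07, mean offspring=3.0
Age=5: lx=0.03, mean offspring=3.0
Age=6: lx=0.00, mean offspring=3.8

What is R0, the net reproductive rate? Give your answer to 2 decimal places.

lx·mx by age: 0, 0.767, 1.188, 0.846, 0.21, 0.09, 0
R0 = Σ lx·mx = 3.101 → 3.10

3.10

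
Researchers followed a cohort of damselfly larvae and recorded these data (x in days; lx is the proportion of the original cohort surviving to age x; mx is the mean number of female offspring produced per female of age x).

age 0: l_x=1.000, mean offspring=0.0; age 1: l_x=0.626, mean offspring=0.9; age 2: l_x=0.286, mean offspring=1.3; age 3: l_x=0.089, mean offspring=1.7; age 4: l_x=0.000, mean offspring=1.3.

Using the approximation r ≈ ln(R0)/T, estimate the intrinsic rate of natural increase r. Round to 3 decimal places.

0.051

R0 = Σ lx·mx = 0 + 0.5634 + 0.3718 + 0.1513 + 0 = 1.0865
Σ x·lx·mx = 1.7609; T = 1.7609/1.0865 = 1.62071…
r ≈ ln(R0)/T = ln(1.0865)/1.62071… = 0.05119… → 0.051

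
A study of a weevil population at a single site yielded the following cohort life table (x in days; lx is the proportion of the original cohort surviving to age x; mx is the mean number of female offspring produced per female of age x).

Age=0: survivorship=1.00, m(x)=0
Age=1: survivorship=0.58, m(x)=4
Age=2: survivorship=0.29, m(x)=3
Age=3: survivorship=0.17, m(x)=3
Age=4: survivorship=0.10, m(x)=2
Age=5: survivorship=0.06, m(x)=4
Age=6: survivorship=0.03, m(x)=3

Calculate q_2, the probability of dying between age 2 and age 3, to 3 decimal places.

q_2 = (l_2 − l_3) / l_2 = (0.29 − 0.17) / 0.29
     = 0.12 / 0.29 = 0.413793… → 0.414

0.414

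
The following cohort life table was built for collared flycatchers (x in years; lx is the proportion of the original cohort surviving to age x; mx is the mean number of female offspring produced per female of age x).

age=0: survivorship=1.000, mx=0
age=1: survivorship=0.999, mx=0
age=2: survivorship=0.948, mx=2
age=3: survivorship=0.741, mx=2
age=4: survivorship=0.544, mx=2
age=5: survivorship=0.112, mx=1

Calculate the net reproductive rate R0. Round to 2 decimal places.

lx·mx by age: 0, 0, 1.896, 1.482, 1.088, 0.112
R0 = Σ lx·mx = 4.578 → 4.58

4.58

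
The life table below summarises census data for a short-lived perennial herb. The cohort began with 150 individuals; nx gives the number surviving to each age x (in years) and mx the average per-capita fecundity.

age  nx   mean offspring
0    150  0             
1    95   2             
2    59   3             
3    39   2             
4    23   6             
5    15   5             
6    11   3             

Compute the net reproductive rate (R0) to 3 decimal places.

4.607

lx = nx/n0 = nx/150: 1, 0.63333…, 0.39333…, 0.26, 0.15333…, 0.1, 0.07333…
lx·mx by age: 0, 1.266667…, 1.18…, 0.52, 0.92…, 0.5, 0.22…
R0 = Σ lx·mx = 4.606667… → 4.607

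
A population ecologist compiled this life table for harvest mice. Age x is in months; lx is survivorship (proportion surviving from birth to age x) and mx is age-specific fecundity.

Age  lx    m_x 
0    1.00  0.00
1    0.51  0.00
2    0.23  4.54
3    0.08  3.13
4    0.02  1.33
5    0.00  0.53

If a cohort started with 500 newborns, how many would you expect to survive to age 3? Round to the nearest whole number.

40

Expected survivors = N0 · l_3 = 500 × 0.08 = 40 → 40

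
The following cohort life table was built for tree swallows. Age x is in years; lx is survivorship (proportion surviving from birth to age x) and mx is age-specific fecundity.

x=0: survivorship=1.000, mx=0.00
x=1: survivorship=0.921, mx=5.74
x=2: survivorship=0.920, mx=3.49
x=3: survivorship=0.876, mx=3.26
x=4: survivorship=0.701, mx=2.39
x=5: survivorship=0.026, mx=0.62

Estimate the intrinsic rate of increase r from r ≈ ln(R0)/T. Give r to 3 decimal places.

R0 = Σ lx·mx = 0 + 5.28654 + 3.2108 + 2.85576 + 1.67539 + 0.01612 = 13.04461
Σ x·lx·mx = 27.05758; T = 27.05758/13.04461 = 2.07423…
r ≈ ln(R0)/T = ln(13.04461)/2.07423… = 1.23823… → 1.238

1.238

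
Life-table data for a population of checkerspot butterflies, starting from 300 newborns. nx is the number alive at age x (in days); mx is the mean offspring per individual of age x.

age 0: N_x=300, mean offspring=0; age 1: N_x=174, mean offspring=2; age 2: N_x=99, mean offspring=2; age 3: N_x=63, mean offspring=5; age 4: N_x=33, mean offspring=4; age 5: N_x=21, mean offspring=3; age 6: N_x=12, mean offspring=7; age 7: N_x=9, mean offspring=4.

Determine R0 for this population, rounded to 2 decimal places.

lx = nx/n0 = nx/300: 1, 0.58, 0.33, 0.21, 0.11, 0.07, 0.04, 0.03
lx·mx by age: 0, 1.16, 0.66, 1.05, 0.44, 0.21, 0.28, 0.12
R0 = Σ lx·mx = 3.92 → 3.92

3.92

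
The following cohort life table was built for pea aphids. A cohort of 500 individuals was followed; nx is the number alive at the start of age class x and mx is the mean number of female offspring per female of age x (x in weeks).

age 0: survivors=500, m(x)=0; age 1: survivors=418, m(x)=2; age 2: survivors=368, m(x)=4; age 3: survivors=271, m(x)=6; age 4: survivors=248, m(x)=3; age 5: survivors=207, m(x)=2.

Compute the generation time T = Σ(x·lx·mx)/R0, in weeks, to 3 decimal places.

2.691

lx = nx/n0 = nx/500: 1, 0.836, 0.736, 0.542, 0.496, 0.414
lx·mx: 0, 1.672, 2.944, 3.252, 1.488, 0.828 → R0 = 10.184
x·lx·mx: 0, 1.672, 5.888, 9.756, 5.952, 4.14 → Σ = 27.408
T = 27.408 / 10.184 = 2.69128… → 2.691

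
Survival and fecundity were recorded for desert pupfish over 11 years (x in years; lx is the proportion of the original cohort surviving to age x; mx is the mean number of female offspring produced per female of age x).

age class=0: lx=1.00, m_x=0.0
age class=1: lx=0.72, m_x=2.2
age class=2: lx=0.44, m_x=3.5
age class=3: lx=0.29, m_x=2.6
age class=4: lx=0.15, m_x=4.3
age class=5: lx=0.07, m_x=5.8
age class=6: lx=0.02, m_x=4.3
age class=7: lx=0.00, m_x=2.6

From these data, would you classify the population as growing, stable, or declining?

R0 = Σ lx·mx = 0 + 1.584 + 1.54 + 0.754 + 0.645 + 0.406 + 0.086 + 0 = 5.015
R0 > 1, so the population is growing.

growing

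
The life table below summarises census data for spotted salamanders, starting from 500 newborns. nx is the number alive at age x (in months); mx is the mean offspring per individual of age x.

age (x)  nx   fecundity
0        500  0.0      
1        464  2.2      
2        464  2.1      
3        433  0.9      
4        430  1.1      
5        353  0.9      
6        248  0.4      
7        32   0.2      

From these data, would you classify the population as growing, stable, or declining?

lx = nx/n0 = nx/500: 1, 0.928, 0.928, 0.866, 0.86, 0.706, 0.496, 0.064
R0 = Σ lx·mx = 0 + 2.0416 + 1.9488 + 0.7794 + 0.946 + 0.6354 + 0.1984 + 0.0128 = 6.5624
R0 > 1, so the population is growing.

growing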